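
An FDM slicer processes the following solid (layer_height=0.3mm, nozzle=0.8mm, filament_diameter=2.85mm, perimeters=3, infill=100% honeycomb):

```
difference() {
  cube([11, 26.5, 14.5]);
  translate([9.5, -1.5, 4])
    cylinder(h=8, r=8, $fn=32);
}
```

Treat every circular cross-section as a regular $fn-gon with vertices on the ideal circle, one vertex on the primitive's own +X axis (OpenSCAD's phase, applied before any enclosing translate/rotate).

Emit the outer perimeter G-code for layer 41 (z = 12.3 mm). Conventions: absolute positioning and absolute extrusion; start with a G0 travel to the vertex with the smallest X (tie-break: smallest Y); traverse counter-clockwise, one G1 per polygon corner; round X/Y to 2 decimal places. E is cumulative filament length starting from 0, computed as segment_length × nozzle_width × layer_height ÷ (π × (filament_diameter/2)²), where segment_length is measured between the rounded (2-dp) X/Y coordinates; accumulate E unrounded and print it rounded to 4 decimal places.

At z = 12.3 mm: the 11×26.5 cube contributes its full rectangle; the cylinder at (9.5, -1.5) does not reach this height (z outside [4, 12]); After the difference (first − rest): none of the subtracted shapes is present at this height, so the 11×26.5 cube is unchanged — 1 connected region. The outline is a single polygon with 4 vertices. Extrusion per mm of travel: 0.8 × 0.3 / (π × 1.425²) = 0.037621. Accumulating E over each segment gives final E = 2.8216.

G0 X0.00 Y0.00 Z12.30
G1 X11.00 Y0.00 E0.4138
G1 X11.00 Y26.50 E1.4108
G1 X0.00 Y26.50 E1.8246
G1 X0.00 Y0.00 E2.8216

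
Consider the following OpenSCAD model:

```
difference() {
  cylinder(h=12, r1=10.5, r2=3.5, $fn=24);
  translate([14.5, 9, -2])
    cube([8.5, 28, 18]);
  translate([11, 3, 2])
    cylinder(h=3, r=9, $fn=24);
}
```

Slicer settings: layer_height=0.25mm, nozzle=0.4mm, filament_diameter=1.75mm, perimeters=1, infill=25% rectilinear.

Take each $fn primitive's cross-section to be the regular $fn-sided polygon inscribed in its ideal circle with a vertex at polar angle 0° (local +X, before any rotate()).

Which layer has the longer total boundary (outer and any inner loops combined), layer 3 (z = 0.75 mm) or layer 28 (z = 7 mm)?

Layer 3 (z = 0.75): the cone contributes a regular 24-gon of circumradius 10.062 (interpolated between r1=10.5 and r2=3.5 at t=0.062) (perimeter = 2·24·10.062·sin(180°/24) = 63.04 mm); the 8.5×28 cube at (14.5, 9) contributes its full rectangle (perimeter 73.00 mm); the cylinder at (11, 3) is absent (z outside [2, 5]); Subtracting the remaining from the first: starting from the cone, the 8.5×28 cube at (14.5, 9) misses the remaining region (no effect) — boundary = 63.04 mm. So its perimeter = 63.04 mm. Layer 28 (z = 7): the cone (r1=10.5→r2=3.5) has section circumradius 6.417 here — a regular 24-gon (perimeter = 2·24·6.417·sin(180°/24) = 40.20 mm); the cube at (14.5, 9) is present — its section is the full 8.5×28 rectangle (perimeter 73.00 mm); the cylinder at (11, 3) is absent (z outside [2, 5]); Subtracting the remaining from the first: starting from the cone, the 8.5×28 cube at (14.5, 9) misses the remaining region (no effect) — boundary = 40.20 mm. So its perimeter = 40.20 mm. Layer 3 is larger (63.04 vs 40.20 mm).

layer 3 (z = 0.75 mm)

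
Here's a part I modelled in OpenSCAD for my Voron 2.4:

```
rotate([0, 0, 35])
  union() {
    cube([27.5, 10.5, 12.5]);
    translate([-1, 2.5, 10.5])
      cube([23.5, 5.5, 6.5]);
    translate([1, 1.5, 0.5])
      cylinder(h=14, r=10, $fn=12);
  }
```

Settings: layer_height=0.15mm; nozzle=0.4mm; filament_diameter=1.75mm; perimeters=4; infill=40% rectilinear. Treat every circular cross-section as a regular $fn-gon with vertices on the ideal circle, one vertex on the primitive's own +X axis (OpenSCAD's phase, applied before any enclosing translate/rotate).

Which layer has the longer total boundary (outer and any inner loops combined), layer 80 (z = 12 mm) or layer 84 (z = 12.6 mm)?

Layer 80 (z = 12): the cube is present — its section is the full 27.5×10.5 rectangle (perimeter 76.00 mm); the cube at (-1, 2.5) is present — its section is the full 23.5×5.5 rectangle (perimeter 58.00 mm); the cylinder at (1, 1.5): section is a regular 12-gon, circumradius r=10 (perimeter = 2·12·10.000·sin(180°/12) = 62.12 mm); Merging all regions: the regions partially overlap (shared area 227.58 mm²), so the edge portions inside another operand are dropped and the merged outline is re-measured after clipping — boundary = 99.07 mm; (whole slice rotated 35° about Z — lengths, areas and connectivity unchanged). So its perimeter = 99.07 mm. Layer 84 (z = 12.6): the cube is not intersected at this z (z outside [0, 12.5]); the 23.5×5.5 cube at (-1, 2.5) contributes its full rectangle (perimeter 58.00 mm); the r=10 cylinder at (1, 1.5) contributes a regular 12-gon of circumradius 10 (perimeter = 2·12·10.000·sin(180°/12) = 62.12 mm); Merging all regions: the regions partially overlap (shared area 59.65 mm²), so the edge portions inside another operand are dropped and the merged outline is re-measured after clipping — boundary = 87.46 mm; (whole slice rotated 35° about Z — lengths, areas and connectivity unchanged). So its perimeter = 87.46 mm. Layer 80 is larger (99.07 vs 87.46 mm).

layer 80 (z = 12 mm)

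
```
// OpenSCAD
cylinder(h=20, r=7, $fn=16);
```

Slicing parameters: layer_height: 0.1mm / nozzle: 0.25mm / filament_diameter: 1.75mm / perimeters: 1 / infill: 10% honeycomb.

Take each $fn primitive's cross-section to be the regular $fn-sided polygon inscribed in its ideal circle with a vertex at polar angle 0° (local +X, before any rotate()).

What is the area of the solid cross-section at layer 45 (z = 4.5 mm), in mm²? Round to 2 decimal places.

150.01 mm²

At z = 4.5 mm: the r=7 cylinder contributes a regular 16-gon of circumradius 7 (area = (16/2)·7.000²·sin(360°/16) = 150.01 mm²). Overall, the cross-section is a single solid region. Net area = 150.01 mm².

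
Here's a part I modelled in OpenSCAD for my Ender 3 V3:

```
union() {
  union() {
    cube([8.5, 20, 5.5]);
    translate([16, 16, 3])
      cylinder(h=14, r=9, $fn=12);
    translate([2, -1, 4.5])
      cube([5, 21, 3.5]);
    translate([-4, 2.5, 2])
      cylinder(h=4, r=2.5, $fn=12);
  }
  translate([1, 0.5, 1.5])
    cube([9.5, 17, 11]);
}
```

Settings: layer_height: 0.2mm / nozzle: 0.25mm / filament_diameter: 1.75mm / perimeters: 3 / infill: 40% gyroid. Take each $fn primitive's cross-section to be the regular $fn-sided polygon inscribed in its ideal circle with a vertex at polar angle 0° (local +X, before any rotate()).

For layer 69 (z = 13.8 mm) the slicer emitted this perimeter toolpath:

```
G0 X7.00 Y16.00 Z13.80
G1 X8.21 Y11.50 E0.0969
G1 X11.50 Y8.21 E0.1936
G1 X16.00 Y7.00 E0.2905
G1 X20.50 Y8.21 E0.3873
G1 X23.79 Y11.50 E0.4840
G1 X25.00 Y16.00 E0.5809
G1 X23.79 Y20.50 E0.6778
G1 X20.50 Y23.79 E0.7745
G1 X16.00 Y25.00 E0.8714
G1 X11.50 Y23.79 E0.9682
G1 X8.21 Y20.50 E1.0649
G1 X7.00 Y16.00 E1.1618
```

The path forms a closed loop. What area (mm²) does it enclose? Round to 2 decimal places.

Apply the shoelace formula to the sequence of (X, Y) vertices; enclosed area = 242.87 mm².

242.87 mm²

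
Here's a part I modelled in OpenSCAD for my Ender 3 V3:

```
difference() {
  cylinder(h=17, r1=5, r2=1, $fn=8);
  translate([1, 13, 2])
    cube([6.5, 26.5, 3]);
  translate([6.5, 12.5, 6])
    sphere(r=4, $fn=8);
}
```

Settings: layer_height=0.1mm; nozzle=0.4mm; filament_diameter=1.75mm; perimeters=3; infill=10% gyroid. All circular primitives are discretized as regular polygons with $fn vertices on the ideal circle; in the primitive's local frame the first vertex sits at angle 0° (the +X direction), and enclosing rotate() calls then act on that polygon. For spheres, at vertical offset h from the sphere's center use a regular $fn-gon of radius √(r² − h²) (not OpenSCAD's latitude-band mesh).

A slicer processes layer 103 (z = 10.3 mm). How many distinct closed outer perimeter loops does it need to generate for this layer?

At z = 10.3 mm: the cone contributes a regular 8-gon of circumradius 2.576 (interpolated between r1=5 and r2=1 at t=0.606); the cube at (1, 13) is not intersected at this z (z outside [2, 5]); the sphere at (6.5, 12.5) is not intersected at this z (|z−center|=4.300 > r=4); After the difference (first − rest): none of the subtracted shapes is present at this height, so the cone is unchanged — 1 connected region. The result has 1 disconnected region.

1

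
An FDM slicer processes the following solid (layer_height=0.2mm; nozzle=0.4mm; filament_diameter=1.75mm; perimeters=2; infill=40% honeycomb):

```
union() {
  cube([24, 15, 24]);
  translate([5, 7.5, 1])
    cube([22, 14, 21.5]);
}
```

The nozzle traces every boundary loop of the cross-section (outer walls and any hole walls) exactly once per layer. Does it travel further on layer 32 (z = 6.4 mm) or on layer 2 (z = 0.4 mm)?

layer 32 (z = 6.4 mm)

Layer 32 (z = 6.4): the cube (footprint 24×15) is included at this height (perimeter 78.00 mm); the cube at (5, 7.5) is present — its section is the full 22×14 rectangle (perimeter 72.00 mm); Merging all regions: the regions partially overlap (shared area 142.50 mm²), so the edge portions inside another operand are dropped and the merged outline is re-measured after clipping — boundary = 97.00 mm. So its perimeter = 97.00 mm. Layer 2 (z = 0.4): the cube (footprint 24×15) is included at this height (perimeter 78.00 mm); the cube at (5, 7.5) is not intersected at this z (z outside [1, 22.5]); Merging all regions: only the 24×15 cube is present, so the union is just that shape — boundary = 78.00 mm. So its perimeter = 78.00 mm. Layer 32 is larger (97.00 vs 78.00 mm).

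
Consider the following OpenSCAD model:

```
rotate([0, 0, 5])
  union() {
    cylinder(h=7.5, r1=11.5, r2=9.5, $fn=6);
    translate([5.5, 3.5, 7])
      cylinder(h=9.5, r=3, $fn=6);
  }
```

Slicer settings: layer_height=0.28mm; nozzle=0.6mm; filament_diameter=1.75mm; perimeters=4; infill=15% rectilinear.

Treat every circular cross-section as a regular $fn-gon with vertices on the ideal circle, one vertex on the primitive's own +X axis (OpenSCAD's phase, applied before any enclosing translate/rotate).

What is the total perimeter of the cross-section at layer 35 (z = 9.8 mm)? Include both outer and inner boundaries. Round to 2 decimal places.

At z = 9.8 mm: the cone is absent (z outside [0, 7.5]); the r=3 cylinder at (5.5, 3.5) gives a regular 6-gon of circumradius 3 (constant along its height) (perimeter = 2·6·3.000·sin(180°/6) = 18.00 mm); Combining (union): only the r=3 cylinder at (5.5, 3.5) is present, so the union is just that shape — boundary = 18.00 mm; (whole slice rotated 5° about Z — lengths, areas and connectivity unchanged). Overall, the cross-section is a single solid region. Total boundary length (outer) = 18.00 mm.

18.00 mm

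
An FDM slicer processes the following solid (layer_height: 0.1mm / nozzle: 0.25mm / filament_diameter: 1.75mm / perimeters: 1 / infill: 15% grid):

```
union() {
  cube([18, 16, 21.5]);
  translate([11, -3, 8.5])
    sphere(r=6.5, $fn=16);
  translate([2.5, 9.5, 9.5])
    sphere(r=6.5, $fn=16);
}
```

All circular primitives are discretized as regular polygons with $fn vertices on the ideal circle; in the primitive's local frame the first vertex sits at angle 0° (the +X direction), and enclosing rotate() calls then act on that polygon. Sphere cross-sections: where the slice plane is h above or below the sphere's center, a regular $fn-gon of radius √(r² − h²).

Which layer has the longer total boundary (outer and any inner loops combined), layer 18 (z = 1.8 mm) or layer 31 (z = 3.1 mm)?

layer 31 (z = 3.1 mm)

Layer 18 (z = 1.8): the cube is present — its section is the full 18×16 rectangle (perimeter 68.00 mm); the sphere at (11, -3) does not reach this height (|z−center|=6.700 > r=6.5); the sphere at (2.5, 9.5) is absent (|z−center|=7.700 > r=6.5); Taking the union: only the 18×16 cube is present, so the union is just that shape — boundary = 68.00 mm. So its perimeter = 68.00 mm. Layer 31 (z = 3.1): the cube is present — its section is the full 18×16 rectangle (perimeter 68.00 mm); the sphere at (11, -3): section is a regular 16-gon, circumradius = √(r²−h²) = √(6.5²−5.4²) = 3.618 (perimeter = 2·16·3.618·sin(180°/16) = 22.59 mm); the r=6.5 sphere at (2.5, 9.5) contributes a regular 16-gon of circumradius √(6.5²−6.4²) = 1.136 (perimeter = 2·16·1.136·sin(180°/16) = 7.09 mm); Merging all regions: the regions partially overlap (shared area 5.45 mm²), so the edge portions inside another operand are dropped and the merged outline is re-measured after clipping — boundary = 82.74 mm. So its perimeter = 82.74 mm. Layer 31 is larger (82.74 vs 68.00 mm).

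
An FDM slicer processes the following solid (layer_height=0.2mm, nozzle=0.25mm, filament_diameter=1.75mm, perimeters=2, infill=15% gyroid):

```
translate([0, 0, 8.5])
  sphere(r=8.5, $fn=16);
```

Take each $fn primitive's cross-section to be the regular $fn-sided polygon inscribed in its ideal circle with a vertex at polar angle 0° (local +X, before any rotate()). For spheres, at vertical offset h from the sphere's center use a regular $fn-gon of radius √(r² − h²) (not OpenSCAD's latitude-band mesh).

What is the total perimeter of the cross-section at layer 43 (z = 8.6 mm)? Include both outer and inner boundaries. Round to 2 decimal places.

53.06 mm

At z = 8.6 mm: the r=8.5 sphere slices to a regular 16-gon of circumradius 8.499 (√(r²−h²) with h=0.1 from center) (perimeter = 2·16·8.499·sin(180°/16) = 53.06 mm). Overall, the cross-section is a single solid region. Total boundary length (outer) = 53.06 mm.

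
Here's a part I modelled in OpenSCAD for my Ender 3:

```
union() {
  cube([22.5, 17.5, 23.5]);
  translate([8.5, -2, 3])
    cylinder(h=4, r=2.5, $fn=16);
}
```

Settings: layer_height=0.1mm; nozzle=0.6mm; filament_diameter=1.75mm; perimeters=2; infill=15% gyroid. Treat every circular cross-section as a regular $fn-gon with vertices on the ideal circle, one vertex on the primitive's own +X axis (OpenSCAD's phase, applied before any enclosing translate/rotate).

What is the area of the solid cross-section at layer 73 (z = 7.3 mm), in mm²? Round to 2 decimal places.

393.75 mm²

At z = 7.3 mm: the 22.5×17.5 cube contributes its full rectangle (area 393.75 mm²); the cylinder at (8.5, -2) is not intersected at this z (z outside [3, 7]); Merging all regions: only the 22.5×17.5 cube is present, so the union is just that shape — area = 393.75 mm². Overall, the cross-section is a single solid region. Net area = 393.75 mm².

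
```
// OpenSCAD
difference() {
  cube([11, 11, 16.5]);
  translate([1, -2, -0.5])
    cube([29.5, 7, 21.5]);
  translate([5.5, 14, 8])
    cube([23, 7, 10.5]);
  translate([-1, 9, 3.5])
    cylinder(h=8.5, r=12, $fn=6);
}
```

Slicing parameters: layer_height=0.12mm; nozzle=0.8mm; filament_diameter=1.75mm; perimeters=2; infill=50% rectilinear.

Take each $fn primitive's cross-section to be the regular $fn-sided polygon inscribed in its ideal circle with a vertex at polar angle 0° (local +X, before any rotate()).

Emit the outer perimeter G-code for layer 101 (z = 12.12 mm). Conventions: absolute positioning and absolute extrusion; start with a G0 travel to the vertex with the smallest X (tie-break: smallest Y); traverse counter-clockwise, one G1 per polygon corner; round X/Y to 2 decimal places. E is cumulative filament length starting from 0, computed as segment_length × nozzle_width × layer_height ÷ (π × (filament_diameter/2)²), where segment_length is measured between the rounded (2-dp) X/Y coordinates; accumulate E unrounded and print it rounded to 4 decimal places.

At z = 12.12 mm: the 11×11 cube contributes its full rectangle; the cube at (1, -2) is present — its section is the full 29.5×7 rectangle; the cube at (5.5, 14) (footprint 23×7) is included at this height; the cylinder at (-1, 9) is absent (z outside [3.5, 12]); Subtracting the remaining from the first: starting from the 11×11 cube, the 29.5×7 cube at (1, -2) partially overlaps it — only the 50.00 mm² overlap (of its 206.50 mm²) is removed, clipping the outline; the 23×7 cube at (5.5, 14) misses the remaining region (no effect) — 1 connected region. The outline is a single polygon with 6 vertices. Extrusion per mm of travel: 0.8 × 0.12 / (π × 0.875²) = 0.039912. Accumulating E over each segment gives final E = 1.7561.

G0 X0.00 Y0.00 Z12.12
G1 X1.00 Y0.00 E0.0399
G1 X1.00 Y5.00 E0.2395
G1 X11.00 Y5.00 E0.6386
G1 X11.00 Y11.00 E0.8781
G1 X0.00 Y11.00 E1.3171
G1 X0.00 Y0.00 E1.7561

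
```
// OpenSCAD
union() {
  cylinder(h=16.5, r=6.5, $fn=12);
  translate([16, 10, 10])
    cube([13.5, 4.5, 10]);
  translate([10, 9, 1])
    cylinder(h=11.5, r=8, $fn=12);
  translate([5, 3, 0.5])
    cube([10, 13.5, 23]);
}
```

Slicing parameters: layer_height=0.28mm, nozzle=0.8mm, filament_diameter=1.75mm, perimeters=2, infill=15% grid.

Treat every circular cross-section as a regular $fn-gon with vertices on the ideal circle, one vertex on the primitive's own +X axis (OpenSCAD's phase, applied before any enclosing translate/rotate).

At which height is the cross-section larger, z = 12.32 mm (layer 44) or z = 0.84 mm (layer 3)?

layer 44 (z = 12.32 mm)

Layer 44 (z = 12.32): the cylinder: section is a regular 12-gon, circumradius r=6.5 (area = (12/2)·6.500²·sin(360°/12) = 126.75 mm²); the cube at (16, 10) is present — its section is the full 13.5×4.5 rectangle (area 60.75 mm²); the r=8 cylinder at (10, 9) contributes a regular 12-gon of circumradius 8 (area = (12/2)·8.000²·sin(360°/12) = 192.00 mm²); the 10×13.5 cube at (5, 3) contributes its full rectangle (area 135.00 mm²); Merging all regions: the regions partially overlap — summed areas 514.50 mm² minus the doubly-counted overlap 138.29 mm² gives 376.21 mm² — area = 376.21 mm². So its area = 376.21 mm². Layer 3 (z = 0.84): the cylinder: section is a regular 12-gon, circumradius r=6.5 (area = (12/2)·6.500²·sin(360°/12) = 126.75 mm²); the cube at (16, 10) does not reach this height (z outside [10, 20]); the cylinder at (10, 9) does not reach this height (z outside [1, 12.5]); the cube at (5, 3) (footprint 10×13.5) is included at this height (area 135.00 mm²); Merging all regions: the regions partially overlap — summed areas 261.75 mm² minus the doubly-counted overlap 0.36 mm² gives 261.39 mm² — area = 261.39 mm². So its area = 261.39 mm². Layer 44 is larger (376.21 vs 261.39 mm²).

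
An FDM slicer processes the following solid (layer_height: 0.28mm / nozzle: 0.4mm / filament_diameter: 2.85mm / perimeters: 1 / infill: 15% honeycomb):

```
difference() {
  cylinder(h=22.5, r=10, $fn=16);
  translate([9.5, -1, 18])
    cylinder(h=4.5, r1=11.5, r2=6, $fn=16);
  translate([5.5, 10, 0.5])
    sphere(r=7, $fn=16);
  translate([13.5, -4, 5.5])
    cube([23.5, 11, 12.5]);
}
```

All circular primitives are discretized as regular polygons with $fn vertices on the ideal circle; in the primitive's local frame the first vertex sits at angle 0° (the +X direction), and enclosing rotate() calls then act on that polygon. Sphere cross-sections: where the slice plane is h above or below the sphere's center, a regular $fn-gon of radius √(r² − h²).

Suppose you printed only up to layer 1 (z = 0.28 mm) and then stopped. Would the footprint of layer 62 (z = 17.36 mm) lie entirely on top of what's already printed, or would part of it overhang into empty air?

Compare the two slices. At z = 0.28: the cylinder: section is a regular 16-gon, circumradius r=10 (area = (16/2)·10.000²·sin(360°/16) = 306.15 mm²); the cone at (9.5, -1) is not intersected at this z (z outside [18, 22.5]); the sphere at (5.5, 10): section is a regular 16-gon, circumradius = √(r²−h²) = √(7²−0.22²) = 6.997 (area = (16/2)·6.997²·sin(360°/16) = 149.86 mm²); the cube at (13.5, -4) is not intersected at this z (z outside [5.5, 18]); Subtracting the remaining from the first: starting from the r=10 cylinder (306.15 mm²), the r=7 sphere at (5.5, 10) partially overlaps it — only the 44.49 mm² overlap (of its 149.86 mm²) is removed, clipping the outline — area = 261.66 mm². At z = 17.36: the r=10 cylinder contributes a regular 16-gon of circumradius 10 (area = (16/2)·10.000²·sin(360°/16) = 306.15 mm²); the cone at (9.5, -1) does not reach this height (z outside [18, 22.5]); the sphere at (5.5, 10) does not reach this height (|z−center|=16.860 > r=7); the 23.5×11 cube at (13.5, -4) contributes its full rectangle (area 258.50 mm²); Subtracting the remaining from the first: starting from the r=10 cylinder (306.15 mm²), the 23.5×11 cube at (13.5, -4) misses the remaining region (no effect) — area = 306.15 mm². Checking containment: at z = 17.36 the cross-section extends beyond the z = 0.28 cross-section by about 44.49 mm².

part overhangs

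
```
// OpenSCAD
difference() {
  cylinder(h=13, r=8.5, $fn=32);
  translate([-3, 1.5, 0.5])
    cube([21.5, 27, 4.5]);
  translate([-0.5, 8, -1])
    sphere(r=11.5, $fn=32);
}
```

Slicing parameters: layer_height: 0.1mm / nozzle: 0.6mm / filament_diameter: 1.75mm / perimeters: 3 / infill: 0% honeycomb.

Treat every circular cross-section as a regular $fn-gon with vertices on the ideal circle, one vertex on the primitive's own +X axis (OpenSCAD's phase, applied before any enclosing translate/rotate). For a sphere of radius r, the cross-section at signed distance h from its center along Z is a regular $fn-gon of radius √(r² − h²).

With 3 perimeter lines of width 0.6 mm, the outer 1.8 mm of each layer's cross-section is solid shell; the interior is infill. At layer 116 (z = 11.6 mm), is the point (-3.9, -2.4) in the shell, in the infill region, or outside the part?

At z = 11.6 mm: the r=8.5 cylinder contributes a regular 32-gon of circumradius 8.5; the cube at (-3, 1.5) is not intersected at this z (z outside [0.5, 5]); the sphere at (-0.5, 8) is not intersected at this z (|z−center|=12.600 > r=11.5); After the difference (first − rest): none of the subtracted shapes is present at this height, so the r=8.5 cylinder is unchanged — 1 connected region. Overall, the cross-section is a single solid region. The nearest boundary edge runs (-7.85, -3.25)→(-7.07, -4.72); distance from the point to it = 3.89 mm. The point is inside the cross-section and 3.89 mm from the nearest boundary — more than the 1.8 mm shell width (3 × 0.6), so it's in the infill interior.

infill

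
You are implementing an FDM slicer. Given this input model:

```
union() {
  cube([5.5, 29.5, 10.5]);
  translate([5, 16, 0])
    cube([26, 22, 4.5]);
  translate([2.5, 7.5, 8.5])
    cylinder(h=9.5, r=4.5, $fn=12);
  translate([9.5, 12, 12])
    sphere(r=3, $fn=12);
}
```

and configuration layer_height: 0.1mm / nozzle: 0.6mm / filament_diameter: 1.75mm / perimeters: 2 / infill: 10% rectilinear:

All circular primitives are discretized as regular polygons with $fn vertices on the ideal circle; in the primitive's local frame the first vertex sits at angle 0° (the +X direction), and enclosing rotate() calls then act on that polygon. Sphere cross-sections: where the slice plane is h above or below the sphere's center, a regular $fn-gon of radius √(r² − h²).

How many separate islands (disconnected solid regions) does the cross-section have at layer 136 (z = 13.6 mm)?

At z = 13.6 mm: the cube does not reach this height (z outside [0, 10.5]); the cube at (5, 16) does not reach this height (z outside [0, 4.5]); the cylinder at (2.5, 7.5): section is a regular 12-gon, circumradius r=4.5; the r=3 sphere at (9.5, 12) contributes a regular 12-gon of circumradius √(3²−1.6²) = 2.538; Combining (union): the 2 present regions are separate (no shared area or edge), so areas and boundary lengths simply add and each stays a separate island — 2 connected regions. Overall, the cross-section has 2 separate islands. Island count = 2.

2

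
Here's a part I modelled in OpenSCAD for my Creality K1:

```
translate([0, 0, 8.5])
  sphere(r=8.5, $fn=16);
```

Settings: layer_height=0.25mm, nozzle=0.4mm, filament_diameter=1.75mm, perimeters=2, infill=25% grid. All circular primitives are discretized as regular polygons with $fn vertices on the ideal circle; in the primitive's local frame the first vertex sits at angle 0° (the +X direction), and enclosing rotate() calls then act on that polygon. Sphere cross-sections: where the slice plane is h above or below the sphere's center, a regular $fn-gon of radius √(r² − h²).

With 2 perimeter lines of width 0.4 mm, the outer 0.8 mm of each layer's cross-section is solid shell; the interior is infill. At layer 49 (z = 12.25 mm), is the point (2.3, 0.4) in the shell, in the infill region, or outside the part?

At z = 12.25 mm: the r=8.5 sphere contributes a regular 16-gon of circumradius √(8.5²−3.75²) = 7.628. Overall, the cross-section is a single solid region. The nearest boundary edge runs (7.63, 0.00)→(7.05, 2.92); distance from the point to it = 5.15 mm. The point is inside the cross-section and 5.15 mm from the nearest boundary — more than the 0.8 mm shell width (2 × 0.4), so it's in the infill interior.

infill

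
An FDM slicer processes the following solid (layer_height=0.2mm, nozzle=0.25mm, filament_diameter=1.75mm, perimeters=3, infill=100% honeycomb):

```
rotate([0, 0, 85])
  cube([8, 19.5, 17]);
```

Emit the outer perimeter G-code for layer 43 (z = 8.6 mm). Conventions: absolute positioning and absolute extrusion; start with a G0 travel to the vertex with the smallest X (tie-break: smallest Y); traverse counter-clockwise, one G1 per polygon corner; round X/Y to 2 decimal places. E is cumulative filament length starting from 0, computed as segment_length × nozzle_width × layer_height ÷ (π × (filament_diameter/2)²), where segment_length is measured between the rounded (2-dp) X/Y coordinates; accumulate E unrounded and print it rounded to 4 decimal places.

G0 X-19.43 Y1.70 Z8.60
G1 X0.00 Y0.00 E0.4054
G1 X0.70 Y7.97 E0.5718
G1 X-18.73 Y9.67 E0.9772
G1 X-19.43 Y1.70 E1.1435

At z = 8.6 mm: the 8×19.5 cube contributes its full rectangle; (whole slice rotated 85° about Z — lengths, areas and connectivity unchanged). The outline is a single polygon with 4 vertices. Extrusion per mm of travel: 0.25 × 0.2 / (π × 0.875²) = 0.020788. Accumulating E over each segment gives final E = 1.1435.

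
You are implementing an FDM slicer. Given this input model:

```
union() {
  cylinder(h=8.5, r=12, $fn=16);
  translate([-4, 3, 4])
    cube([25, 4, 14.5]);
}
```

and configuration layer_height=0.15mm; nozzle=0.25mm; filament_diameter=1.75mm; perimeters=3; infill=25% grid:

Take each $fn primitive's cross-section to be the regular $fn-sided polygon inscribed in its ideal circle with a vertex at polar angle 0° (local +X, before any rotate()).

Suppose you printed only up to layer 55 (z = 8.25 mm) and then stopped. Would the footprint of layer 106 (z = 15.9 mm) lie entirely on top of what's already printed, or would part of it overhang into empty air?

Compare the two slices. At z = 8.25: the r=12 cylinder gives a regular 16-gon of circumradius 12 (constant along its height) (area = (16/2)·12.000²·sin(360°/16) = 440.85 mm²); the cube at (-4, 3) (footprint 25×4) is included at this height (area 100.00 mm²); Taking the union: the regions partially overlap — summed areas 540.85 mm² minus the doubly-counted overlap 58.66 mm² gives 482.19 mm² — area = 482.19 mm². At z = 15.9: the cylinder does not reach this height (z outside [0, 8.5]); the cube at (-4, 3) is present — its section is the full 25×4 rectangle (area 100.00 mm²); Merging all regions: only the 25×4 cube at (-4, 3) is present, so the union is just that shape — area = 100.00 mm². Checking containment: the cross-section at z = 15.9 is a subset of the cross-section at z = 8.25.

entirely on top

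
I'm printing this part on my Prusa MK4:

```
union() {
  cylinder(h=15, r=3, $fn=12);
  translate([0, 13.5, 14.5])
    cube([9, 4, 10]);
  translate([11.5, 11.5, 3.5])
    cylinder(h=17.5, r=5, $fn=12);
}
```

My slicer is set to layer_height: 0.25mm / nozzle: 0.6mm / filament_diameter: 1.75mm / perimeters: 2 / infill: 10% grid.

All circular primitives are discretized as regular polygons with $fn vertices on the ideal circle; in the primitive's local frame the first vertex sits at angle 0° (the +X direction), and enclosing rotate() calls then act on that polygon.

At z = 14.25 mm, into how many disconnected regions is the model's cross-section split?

2

At z = 14.25 mm: the cylinder: section is a regular 12-gon, circumradius r=3; the cube at (0, 13.5) is absent (z outside [14.5, 24.5]); the cylinder at (11.5, 11.5): section is a regular 12-gon, circumradius r=5; Taking the union: the 2 present regions are separate (no shared area or edge), so areas and boundary lengths simply add and each stays a separate island — 2 connected regions. The result has 2 disconnected regions.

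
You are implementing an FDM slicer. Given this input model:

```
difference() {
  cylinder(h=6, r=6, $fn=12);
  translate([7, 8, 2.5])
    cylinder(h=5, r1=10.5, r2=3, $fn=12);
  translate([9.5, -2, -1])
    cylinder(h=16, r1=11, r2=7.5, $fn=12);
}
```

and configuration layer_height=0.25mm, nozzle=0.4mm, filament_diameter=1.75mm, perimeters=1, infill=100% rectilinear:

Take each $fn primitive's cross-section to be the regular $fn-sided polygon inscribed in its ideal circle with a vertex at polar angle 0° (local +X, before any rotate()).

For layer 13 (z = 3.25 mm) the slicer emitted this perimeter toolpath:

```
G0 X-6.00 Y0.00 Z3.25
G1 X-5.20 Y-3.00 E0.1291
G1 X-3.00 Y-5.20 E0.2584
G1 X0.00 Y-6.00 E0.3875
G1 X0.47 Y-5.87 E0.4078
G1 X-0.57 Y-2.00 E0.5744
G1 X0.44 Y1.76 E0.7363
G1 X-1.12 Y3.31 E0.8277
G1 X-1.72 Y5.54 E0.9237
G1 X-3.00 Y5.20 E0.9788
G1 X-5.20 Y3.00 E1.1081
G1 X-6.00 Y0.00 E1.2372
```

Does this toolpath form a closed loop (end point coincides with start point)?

Start point (G0): (-6.00, 0.00). End point (last G1): the path returns to the start — closed.

yes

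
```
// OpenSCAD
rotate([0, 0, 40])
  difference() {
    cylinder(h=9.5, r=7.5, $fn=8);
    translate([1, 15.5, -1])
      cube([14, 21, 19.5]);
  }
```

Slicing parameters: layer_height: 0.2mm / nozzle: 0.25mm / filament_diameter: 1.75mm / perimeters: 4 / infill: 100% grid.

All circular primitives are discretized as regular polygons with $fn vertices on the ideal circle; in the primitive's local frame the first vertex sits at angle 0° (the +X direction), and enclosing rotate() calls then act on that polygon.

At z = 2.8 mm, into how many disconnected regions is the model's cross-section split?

At z = 2.8 mm: the r=7.5 cylinder contributes a regular 8-gon of circumradius 7.5; the 14×21 cube at (1, 15.5) contributes its full rectangle; After the difference (first − rest): starting from the r=7.5 cylinder, the 14×21 cube at (1, 15.5) misses the remaining region (no effect) — 1 connected region; (whole slice rotated 40° about Z — lengths, areas and connectivity unchanged). The result has 1 disconnected region.

1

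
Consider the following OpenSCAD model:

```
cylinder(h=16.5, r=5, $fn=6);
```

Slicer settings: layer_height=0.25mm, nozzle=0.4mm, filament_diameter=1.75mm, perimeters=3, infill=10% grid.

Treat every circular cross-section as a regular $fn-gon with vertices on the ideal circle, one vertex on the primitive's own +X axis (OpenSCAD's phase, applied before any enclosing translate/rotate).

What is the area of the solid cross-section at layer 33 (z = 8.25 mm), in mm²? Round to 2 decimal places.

64.95 mm²

At z = 8.25 mm: the r=5 cylinder contributes a regular 6-gon of circumradius 5 (area = (6/2)·5.000²·sin(360°/6) = 64.95 mm²). Overall, the cross-section is a single solid region. Net area = 64.95 mm².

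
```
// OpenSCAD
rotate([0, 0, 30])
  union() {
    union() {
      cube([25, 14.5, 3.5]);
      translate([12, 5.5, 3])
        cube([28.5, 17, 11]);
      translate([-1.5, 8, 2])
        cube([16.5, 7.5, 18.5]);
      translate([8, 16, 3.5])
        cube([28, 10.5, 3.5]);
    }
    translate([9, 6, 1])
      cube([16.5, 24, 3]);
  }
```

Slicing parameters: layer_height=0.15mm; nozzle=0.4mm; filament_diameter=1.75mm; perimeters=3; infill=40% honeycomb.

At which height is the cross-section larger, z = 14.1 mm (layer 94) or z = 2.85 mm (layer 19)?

Layer 94 (z = 14.1): the cube does not reach this height (z outside [0, 3.5]); the cube at (12, 5.5) is not intersected at this z (z outside [3, 14]); the 16.5×7.5 cube at (-1.5, 8) contributes its full rectangle (area 123.75 mm²); the cube at (8, 16) does not reach this height (z outside [3.5, 7]); Merging all regions: only the 16.5×7.5 cube at (-1.5, 8) is present, so the union is just that shape — area = 123.75 mm²; the cube at (9, 6) does not reach this height (z outside [1, 4]); Taking the union: only the result so far is present, so the union is just that shape — area = 123.75 mm²; (rotated 30° about Z; rotation is an isometry so areas/perimeters/island counts are preserved). So its area = 123.75 mm². Layer 19 (z = 2.85): the cube (footprint 25×14.5) is included at this height (area 362.50 mm²); the cube at (12, 5.5) is not intersected at this z (z outside [3, 14]); the cube at (-1.5, 8) (footprint 16.5×7.5) is included at this height (area 123.75 mm²); the cube at (8, 16) does not reach this height (z outside [3.5, 7]); Combining (union): the regions partially overlap — summed areas 486.25 mm² minus the doubly-counted overlap 97.50 mm² gives 388.75 mm² — area = 388.75 mm²; the cube at (9, 6) is present — its section is the full 16.5×24 rectangle (area 396.00 mm²); Merging all regions: the regions partially overlap — summed areas 784.75 mm² minus the doubly-counted overlap 142.00 mm² gives 642.75 mm² — area = 642.75 mm²; (whole slice rotated 30° about Z — lengths, areas and connectivity unchanged). So its area = 642.75 mm². Layer 19 is larger (642.75 vs 123.75 mm²).

layer 19 (z = 2.85 mm)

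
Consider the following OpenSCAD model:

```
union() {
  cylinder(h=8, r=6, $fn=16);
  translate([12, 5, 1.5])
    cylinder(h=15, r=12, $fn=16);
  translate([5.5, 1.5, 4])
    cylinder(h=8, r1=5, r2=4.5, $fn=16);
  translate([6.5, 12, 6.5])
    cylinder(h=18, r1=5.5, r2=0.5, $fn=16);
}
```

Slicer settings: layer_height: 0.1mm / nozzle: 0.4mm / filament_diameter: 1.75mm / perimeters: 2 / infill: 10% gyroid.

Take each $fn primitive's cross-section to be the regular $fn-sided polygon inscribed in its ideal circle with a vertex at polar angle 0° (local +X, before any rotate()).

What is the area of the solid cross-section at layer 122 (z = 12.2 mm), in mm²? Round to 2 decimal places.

444.56 mm²

At z = 12.2 mm: the cylinder is absent (z outside [0, 8]); the r=12 cylinder at (12, 5) gives a regular 16-gon of circumradius 12 (constant along its height) (area = (16/2)·12.000²·sin(360°/16) = 440.85 mm²); the cone at (5.5, 1.5) does not reach this height (z outside [4, 12]); the cone at (6.5, 12) (r1=5.5→r2=0.5) has section circumradius 3.917 here — a regular 16-gon (area = (16/2)·3.917²·sin(360°/16) = 46.96 mm²); Taking the union: the regions partially overlap — summed areas 487.82 mm² minus the doubly-counted overlap 43.26 mm² gives 444.56 mm² — area = 444.56 mm². Overall, the cross-section is a single solid region. Net area = 444.56 mm².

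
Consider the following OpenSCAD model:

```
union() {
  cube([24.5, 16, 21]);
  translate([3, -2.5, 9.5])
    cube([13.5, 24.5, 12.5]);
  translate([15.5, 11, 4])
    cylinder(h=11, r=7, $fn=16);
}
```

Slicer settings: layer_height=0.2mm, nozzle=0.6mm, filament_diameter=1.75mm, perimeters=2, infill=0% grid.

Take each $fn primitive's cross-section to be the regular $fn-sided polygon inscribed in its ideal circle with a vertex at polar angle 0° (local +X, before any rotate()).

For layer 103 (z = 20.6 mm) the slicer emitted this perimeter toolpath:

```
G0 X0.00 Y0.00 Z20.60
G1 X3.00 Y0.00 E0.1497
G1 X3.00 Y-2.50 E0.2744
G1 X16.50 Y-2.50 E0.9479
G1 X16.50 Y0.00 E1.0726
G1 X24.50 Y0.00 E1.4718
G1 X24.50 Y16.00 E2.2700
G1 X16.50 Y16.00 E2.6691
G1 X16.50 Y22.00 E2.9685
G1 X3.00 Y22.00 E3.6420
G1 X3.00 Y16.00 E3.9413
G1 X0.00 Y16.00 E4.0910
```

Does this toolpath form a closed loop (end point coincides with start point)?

Start point (G0): (0.00, 0.00). End point (last G1): the path does not return to the start — open.

no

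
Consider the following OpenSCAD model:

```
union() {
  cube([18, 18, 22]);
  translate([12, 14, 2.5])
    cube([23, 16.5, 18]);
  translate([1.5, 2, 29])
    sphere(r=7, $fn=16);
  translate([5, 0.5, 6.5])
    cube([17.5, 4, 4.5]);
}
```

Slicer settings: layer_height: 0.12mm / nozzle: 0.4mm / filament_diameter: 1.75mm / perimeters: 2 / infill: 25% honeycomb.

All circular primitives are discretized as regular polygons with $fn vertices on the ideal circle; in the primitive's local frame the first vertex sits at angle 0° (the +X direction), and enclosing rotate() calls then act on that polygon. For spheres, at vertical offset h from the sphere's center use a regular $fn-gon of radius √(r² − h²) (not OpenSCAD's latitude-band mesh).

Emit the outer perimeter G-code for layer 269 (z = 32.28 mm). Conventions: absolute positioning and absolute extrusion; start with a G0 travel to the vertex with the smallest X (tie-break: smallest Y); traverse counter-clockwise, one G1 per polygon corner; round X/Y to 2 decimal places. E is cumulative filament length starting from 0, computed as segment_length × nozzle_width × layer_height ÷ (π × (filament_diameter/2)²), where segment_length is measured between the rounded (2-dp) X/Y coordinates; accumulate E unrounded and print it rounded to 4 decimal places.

G0 X-4.68 Y2.00 Z32.28
G1 X-4.21 Y-0.37 E0.0482
G1 X-2.87 Y-2.37 E0.0963
G1 X-0.87 Y-3.71 E0.1443
G1 X1.50 Y-4.18 E0.1925
G1 X3.87 Y-3.71 E0.2407
G1 X5.87 Y-2.37 E0.2888
G1 X7.21 Y-0.37 E0.3368
G1 X7.68 Y2.00 E0.3850
G1 X7.21 Y4.37 E0.4333
G1 X5.87 Y6.37 E0.4813
G1 X3.87 Y7.71 E0.5293
G1 X1.50 Y8.18 E0.5776
G1 X-0.87 Y7.71 E0.6258
G1 X-2.87 Y6.37 E0.6738
G1 X-4.21 Y4.37 E0.7219
G1 X-4.68 Y2.00 E0.7701

At z = 32.28 mm: the cube is not intersected at this z (z outside [0, 22]); the cube at (12, 14) is not intersected at this z (z outside [2.5, 20.5]); the r=7 sphere at (1.5, 2) contributes a regular 16-gon of circumradius √(7²−3.28²) = 6.184; the cube at (5, 0.5) is not intersected at this z (z outside [6.5, 11]); Merging all regions: only the r=7 sphere at (1.5, 2) is present, so the union is just that shape — 1 connected region. The outline is a single polygon with 16 vertices. Extrusion per mm of travel: 0.4 × 0.12 / (π × 0.875²) = 0.019956. Accumulating E over each segment gives final E = 0.7701.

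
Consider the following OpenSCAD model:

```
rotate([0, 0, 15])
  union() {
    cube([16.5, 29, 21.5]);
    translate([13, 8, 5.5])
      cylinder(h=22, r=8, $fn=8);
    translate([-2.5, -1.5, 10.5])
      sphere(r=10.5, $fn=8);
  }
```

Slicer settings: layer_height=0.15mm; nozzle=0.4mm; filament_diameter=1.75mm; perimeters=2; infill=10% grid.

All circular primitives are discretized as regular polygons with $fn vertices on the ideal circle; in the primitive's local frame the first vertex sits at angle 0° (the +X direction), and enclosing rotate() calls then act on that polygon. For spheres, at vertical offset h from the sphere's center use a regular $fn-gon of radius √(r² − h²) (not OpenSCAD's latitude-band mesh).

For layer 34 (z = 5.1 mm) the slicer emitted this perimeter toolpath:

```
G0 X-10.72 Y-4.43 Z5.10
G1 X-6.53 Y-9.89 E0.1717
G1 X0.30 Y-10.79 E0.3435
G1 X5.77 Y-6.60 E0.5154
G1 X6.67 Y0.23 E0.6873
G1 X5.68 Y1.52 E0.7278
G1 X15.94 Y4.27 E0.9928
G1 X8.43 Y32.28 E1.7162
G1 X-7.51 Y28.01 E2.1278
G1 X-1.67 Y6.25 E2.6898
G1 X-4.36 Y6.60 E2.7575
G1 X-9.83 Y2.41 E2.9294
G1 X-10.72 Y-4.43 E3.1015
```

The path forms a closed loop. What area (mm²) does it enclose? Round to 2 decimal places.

680.96 mm²

Apply the shoelace formula to the sequence of (X, Y) vertices; enclosed area = 680.96 mm².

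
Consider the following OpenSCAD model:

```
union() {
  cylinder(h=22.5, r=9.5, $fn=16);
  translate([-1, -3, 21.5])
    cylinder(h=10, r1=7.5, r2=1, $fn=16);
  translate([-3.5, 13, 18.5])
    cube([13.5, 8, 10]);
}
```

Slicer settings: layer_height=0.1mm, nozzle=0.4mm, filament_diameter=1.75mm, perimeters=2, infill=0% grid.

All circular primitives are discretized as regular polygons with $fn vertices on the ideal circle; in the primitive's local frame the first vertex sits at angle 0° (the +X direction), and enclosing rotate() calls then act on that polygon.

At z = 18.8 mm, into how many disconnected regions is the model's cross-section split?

At z = 18.8 mm: the r=9.5 cylinder contributes a regular 16-gon of circumradius 9.5; the cone at (-1, -3) is not intersected at this z (z outside [21.5, 31.5]); the cube at (-3.5, 13) is present — its section is the full 13.5×8 rectangle; Merging all regions: the 2 present regions are separate (no shared area or edge), so areas and boundary lengths simply add and each stays a separate island — 2 connected regions. The result has 2 disconnected regions.

2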